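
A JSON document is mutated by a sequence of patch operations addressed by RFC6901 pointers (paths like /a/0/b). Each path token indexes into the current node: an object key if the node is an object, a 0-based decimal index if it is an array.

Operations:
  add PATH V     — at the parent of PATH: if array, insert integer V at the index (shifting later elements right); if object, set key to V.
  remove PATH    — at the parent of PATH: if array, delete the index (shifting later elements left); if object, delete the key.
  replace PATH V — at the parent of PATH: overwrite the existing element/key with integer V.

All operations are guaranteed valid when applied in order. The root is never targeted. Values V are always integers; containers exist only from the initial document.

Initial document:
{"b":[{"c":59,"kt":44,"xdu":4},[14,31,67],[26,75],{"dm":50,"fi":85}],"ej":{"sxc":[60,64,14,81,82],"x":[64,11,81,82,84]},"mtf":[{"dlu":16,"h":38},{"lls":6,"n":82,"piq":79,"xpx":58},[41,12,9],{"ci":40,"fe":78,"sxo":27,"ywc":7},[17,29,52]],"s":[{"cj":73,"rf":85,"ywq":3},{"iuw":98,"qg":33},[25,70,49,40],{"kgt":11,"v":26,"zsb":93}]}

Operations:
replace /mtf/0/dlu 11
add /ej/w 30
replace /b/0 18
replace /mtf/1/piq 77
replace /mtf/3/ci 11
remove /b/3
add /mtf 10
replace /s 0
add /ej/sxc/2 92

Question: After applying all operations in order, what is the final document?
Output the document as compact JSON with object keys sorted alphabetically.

Answer: {"b":[18,[14,31,67],[26,75]],"ej":{"sxc":[60,64,92,14,81,82],"w":30,"x":[64,11,81,82,84]},"mtf":10,"s":0}

Derivation:
After op 1 (replace /mtf/0/dlu 11): {"b":[{"c":59,"kt":44,"xdu":4},[14,31,67],[26,75],{"dm":50,"fi":85}],"ej":{"sxc":[60,64,14,81,82],"x":[64,11,81,82,84]},"mtf":[{"dlu":11,"h":38},{"lls":6,"n":82,"piq":79,"xpx":58},[41,12,9],{"ci":40,"fe":78,"sxo":27,"ywc":7},[17,29,52]],"s":[{"cj":73,"rf":85,"ywq":3},{"iuw":98,"qg":33},[25,70,49,40],{"kgt":11,"v":26,"zsb":93}]}
After op 2 (add /ej/w 30): {"b":[{"c":59,"kt":44,"xdu":4},[14,31,67],[26,75],{"dm":50,"fi":85}],"ej":{"sxc":[60,64,14,81,82],"w":30,"x":[64,11,81,82,84]},"mtf":[{"dlu":11,"h":38},{"lls":6,"n":82,"piq":79,"xpx":58},[41,12,9],{"ci":40,"fe":78,"sxo":27,"ywc":7},[17,29,52]],"s":[{"cj":73,"rf":85,"ywq":3},{"iuw":98,"qg":33},[25,70,49,40],{"kgt":11,"v":26,"zsb":93}]}
After op 3 (replace /b/0 18): {"b":[18,[14,31,67],[26,75],{"dm":50,"fi":85}],"ej":{"sxc":[60,64,14,81,82],"w":30,"x":[64,11,81,82,84]},"mtf":[{"dlu":11,"h":38},{"lls":6,"n":82,"piq":79,"xpx":58},[41,12,9],{"ci":40,"fe":78,"sxo":27,"ywc":7},[17,29,52]],"s":[{"cj":73,"rf":85,"ywq":3},{"iuw":98,"qg":33},[25,70,49,40],{"kgt":11,"v":26,"zsb":93}]}
After op 4 (replace /mtf/1/piq 77): {"b":[18,[14,31,67],[26,75],{"dm":50,"fi":85}],"ej":{"sxc":[60,64,14,81,82],"w":30,"x":[64,11,81,82,84]},"mtf":[{"dlu":11,"h":38},{"lls":6,"n":82,"piq":77,"xpx":58},[41,12,9],{"ci":40,"fe":78,"sxo":27,"ywc":7},[17,29,52]],"s":[{"cj":73,"rf":85,"ywq":3},{"iuw":98,"qg":33},[25,70,49,40],{"kgt":11,"v":26,"zsb":93}]}
After op 5 (replace /mtf/3/ci 11): {"b":[18,[14,31,67],[26,75],{"dm":50,"fi":85}],"ej":{"sxc":[60,64,14,81,82],"w":30,"x":[64,11,81,82,84]},"mtf":[{"dlu":11,"h":38},{"lls":6,"n":82,"piq":77,"xpx":58},[41,12,9],{"ci":11,"fe":78,"sxo":27,"ywc":7},[17,29,52]],"s":[{"cj":73,"rf":85,"ywq":3},{"iuw":98,"qg":33},[25,70,49,40],{"kgt":11,"v":26,"zsb":93}]}
After op 6 (remove /b/3): {"b":[18,[14,31,67],[26,75]],"ej":{"sxc":[60,64,14,81,82],"w":30,"x":[64,11,81,82,84]},"mtf":[{"dlu":11,"h":38},{"lls":6,"n":82,"piq":77,"xpx":58},[41,12,9],{"ci":11,"fe":78,"sxo":27,"ywc":7},[17,29,52]],"s":[{"cj":73,"rf":85,"ywq":3},{"iuw":98,"qg":33},[25,70,49,40],{"kgt":11,"v":26,"zsb":93}]}
After op 7 (add /mtf 10): {"b":[18,[14,31,67],[26,75]],"ej":{"sxc":[60,64,14,81,82],"w":30,"x":[64,11,81,82,84]},"mtf":10,"s":[{"cj":73,"rf":85,"ywq":3},{"iuw":98,"qg":33},[25,70,49,40],{"kgt":11,"v":26,"zsb":93}]}
After op 8 (replace /s 0): {"b":[18,[14,31,67],[26,75]],"ej":{"sxc":[60,64,14,81,82],"w":30,"x":[64,11,81,82,84]},"mtf":10,"s":0}
After op 9 (add /ej/sxc/2 92): {"b":[18,[14,31,67],[26,75]],"ej":{"sxc":[60,64,92,14,81,82],"w":30,"x":[64,11,81,82,84]},"mtf":10,"s":0}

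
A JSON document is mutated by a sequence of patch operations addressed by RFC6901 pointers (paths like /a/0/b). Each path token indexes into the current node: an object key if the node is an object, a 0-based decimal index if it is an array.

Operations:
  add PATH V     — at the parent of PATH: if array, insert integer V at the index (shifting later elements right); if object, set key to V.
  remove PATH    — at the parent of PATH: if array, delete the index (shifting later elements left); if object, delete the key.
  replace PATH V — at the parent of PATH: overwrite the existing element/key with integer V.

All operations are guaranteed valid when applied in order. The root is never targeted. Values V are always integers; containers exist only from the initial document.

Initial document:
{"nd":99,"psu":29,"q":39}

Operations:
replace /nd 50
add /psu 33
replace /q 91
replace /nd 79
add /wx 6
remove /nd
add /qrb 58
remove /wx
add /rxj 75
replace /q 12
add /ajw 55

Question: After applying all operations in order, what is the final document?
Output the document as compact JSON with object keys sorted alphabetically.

After op 1 (replace /nd 50): {"nd":50,"psu":29,"q":39}
After op 2 (add /psu 33): {"nd":50,"psu":33,"q":39}
After op 3 (replace /q 91): {"nd":50,"psu":33,"q":91}
After op 4 (replace /nd 79): {"nd":79,"psu":33,"q":91}
After op 5 (add /wx 6): {"nd":79,"psu":33,"q":91,"wx":6}
After op 6 (remove /nd): {"psu":33,"q":91,"wx":6}
After op 7 (add /qrb 58): {"psu":33,"q":91,"qrb":58,"wx":6}
After op 8 (remove /wx): {"psu":33,"q":91,"qrb":58}
After op 9 (add /rxj 75): {"psu":33,"q":91,"qrb":58,"rxj":75}
After op 10 (replace /q 12): {"psu":33,"q":12,"qrb":58,"rxj":75}
After op 11 (add /ajw 55): {"ajw":55,"psu":33,"q":12,"qrb":58,"rxj":75}

Answer: {"ajw":55,"psu":33,"q":12,"qrb":58,"rxj":75}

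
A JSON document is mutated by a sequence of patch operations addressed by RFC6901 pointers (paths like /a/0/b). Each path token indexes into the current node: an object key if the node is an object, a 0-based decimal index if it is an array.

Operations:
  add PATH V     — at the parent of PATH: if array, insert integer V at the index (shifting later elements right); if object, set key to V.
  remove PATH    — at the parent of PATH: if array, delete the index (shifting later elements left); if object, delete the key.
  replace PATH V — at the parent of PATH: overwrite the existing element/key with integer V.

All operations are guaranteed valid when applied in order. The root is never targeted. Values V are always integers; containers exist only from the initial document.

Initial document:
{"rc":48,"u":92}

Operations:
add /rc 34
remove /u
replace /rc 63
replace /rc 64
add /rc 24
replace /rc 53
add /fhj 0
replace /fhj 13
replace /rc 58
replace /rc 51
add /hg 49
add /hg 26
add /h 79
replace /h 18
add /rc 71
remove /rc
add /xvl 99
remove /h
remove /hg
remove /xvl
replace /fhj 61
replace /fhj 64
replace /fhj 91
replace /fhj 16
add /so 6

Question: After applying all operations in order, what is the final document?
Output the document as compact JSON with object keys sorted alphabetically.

After op 1 (add /rc 34): {"rc":34,"u":92}
After op 2 (remove /u): {"rc":34}
After op 3 (replace /rc 63): {"rc":63}
After op 4 (replace /rc 64): {"rc":64}
After op 5 (add /rc 24): {"rc":24}
After op 6 (replace /rc 53): {"rc":53}
After op 7 (add /fhj 0): {"fhj":0,"rc":53}
After op 8 (replace /fhj 13): {"fhj":13,"rc":53}
After op 9 (replace /rc 58): {"fhj":13,"rc":58}
After op 10 (replace /rc 51): {"fhj":13,"rc":51}
After op 11 (add /hg 49): {"fhj":13,"hg":49,"rc":51}
After op 12 (add /hg 26): {"fhj":13,"hg":26,"rc":51}
After op 13 (add /h 79): {"fhj":13,"h":79,"hg":26,"rc":51}
After op 14 (replace /h 18): {"fhj":13,"h":18,"hg":26,"rc":51}
After op 15 (add /rc 71): {"fhj":13,"h":18,"hg":26,"rc":71}
After op 16 (remove /rc): {"fhj":13,"h":18,"hg":26}
After op 17 (add /xvl 99): {"fhj":13,"h":18,"hg":26,"xvl":99}
After op 18 (remove /h): {"fhj":13,"hg":26,"xvl":99}
After op 19 (remove /hg): {"fhj":13,"xvl":99}
After op 20 (remove /xvl): {"fhj":13}
After op 21 (replace /fhj 61): {"fhj":61}
After op 22 (replace /fhj 64): {"fhj":64}
After op 23 (replace /fhj 91): {"fhj":91}
After op 24 (replace /fhj 16): {"fhj":16}
After op 25 (add /so 6): {"fhj":16,"so":6}

Answer: {"fhj":16,"so":6}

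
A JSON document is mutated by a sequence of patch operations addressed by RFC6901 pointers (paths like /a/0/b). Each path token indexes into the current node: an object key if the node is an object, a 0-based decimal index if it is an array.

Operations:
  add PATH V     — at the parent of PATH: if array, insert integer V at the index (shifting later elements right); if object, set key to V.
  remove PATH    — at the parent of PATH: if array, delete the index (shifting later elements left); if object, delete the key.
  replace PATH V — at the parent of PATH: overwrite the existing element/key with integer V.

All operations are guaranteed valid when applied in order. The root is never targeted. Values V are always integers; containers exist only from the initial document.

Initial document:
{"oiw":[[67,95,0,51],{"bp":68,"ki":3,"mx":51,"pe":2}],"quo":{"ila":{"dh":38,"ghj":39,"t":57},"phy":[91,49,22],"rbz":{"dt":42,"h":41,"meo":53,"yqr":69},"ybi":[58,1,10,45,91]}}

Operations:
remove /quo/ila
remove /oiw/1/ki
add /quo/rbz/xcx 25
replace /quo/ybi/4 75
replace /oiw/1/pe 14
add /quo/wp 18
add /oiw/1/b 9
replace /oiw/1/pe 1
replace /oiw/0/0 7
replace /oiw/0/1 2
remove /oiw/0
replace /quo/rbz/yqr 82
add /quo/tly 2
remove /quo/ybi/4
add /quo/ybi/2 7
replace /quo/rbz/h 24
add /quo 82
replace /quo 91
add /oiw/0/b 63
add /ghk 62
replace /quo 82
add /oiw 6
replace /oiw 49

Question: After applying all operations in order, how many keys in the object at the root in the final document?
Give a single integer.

Answer: 3

Derivation:
After op 1 (remove /quo/ila): {"oiw":[[67,95,0,51],{"bp":68,"ki":3,"mx":51,"pe":2}],"quo":{"phy":[91,49,22],"rbz":{"dt":42,"h":41,"meo":53,"yqr":69},"ybi":[58,1,10,45,91]}}
After op 2 (remove /oiw/1/ki): {"oiw":[[67,95,0,51],{"bp":68,"mx":51,"pe":2}],"quo":{"phy":[91,49,22],"rbz":{"dt":42,"h":41,"meo":53,"yqr":69},"ybi":[58,1,10,45,91]}}
After op 3 (add /quo/rbz/xcx 25): {"oiw":[[67,95,0,51],{"bp":68,"mx":51,"pe":2}],"quo":{"phy":[91,49,22],"rbz":{"dt":42,"h":41,"meo":53,"xcx":25,"yqr":69},"ybi":[58,1,10,45,91]}}
After op 4 (replace /quo/ybi/4 75): {"oiw":[[67,95,0,51],{"bp":68,"mx":51,"pe":2}],"quo":{"phy":[91,49,22],"rbz":{"dt":42,"h":41,"meo":53,"xcx":25,"yqr":69},"ybi":[58,1,10,45,75]}}
After op 5 (replace /oiw/1/pe 14): {"oiw":[[67,95,0,51],{"bp":68,"mx":51,"pe":14}],"quo":{"phy":[91,49,22],"rbz":{"dt":42,"h":41,"meo":53,"xcx":25,"yqr":69},"ybi":[58,1,10,45,75]}}
After op 6 (add /quo/wp 18): {"oiw":[[67,95,0,51],{"bp":68,"mx":51,"pe":14}],"quo":{"phy":[91,49,22],"rbz":{"dt":42,"h":41,"meo":53,"xcx":25,"yqr":69},"wp":18,"ybi":[58,1,10,45,75]}}
After op 7 (add /oiw/1/b 9): {"oiw":[[67,95,0,51],{"b":9,"bp":68,"mx":51,"pe":14}],"quo":{"phy":[91,49,22],"rbz":{"dt":42,"h":41,"meo":53,"xcx":25,"yqr":69},"wp":18,"ybi":[58,1,10,45,75]}}
After op 8 (replace /oiw/1/pe 1): {"oiw":[[67,95,0,51],{"b":9,"bp":68,"mx":51,"pe":1}],"quo":{"phy":[91,49,22],"rbz":{"dt":42,"h":41,"meo":53,"xcx":25,"yqr":69},"wp":18,"ybi":[58,1,10,45,75]}}
After op 9 (replace /oiw/0/0 7): {"oiw":[[7,95,0,51],{"b":9,"bp":68,"mx":51,"pe":1}],"quo":{"phy":[91,49,22],"rbz":{"dt":42,"h":41,"meo":53,"xcx":25,"yqr":69},"wp":18,"ybi":[58,1,10,45,75]}}
After op 10 (replace /oiw/0/1 2): {"oiw":[[7,2,0,51],{"b":9,"bp":68,"mx":51,"pe":1}],"quo":{"phy":[91,49,22],"rbz":{"dt":42,"h":41,"meo":53,"xcx":25,"yqr":69},"wp":18,"ybi":[58,1,10,45,75]}}
After op 11 (remove /oiw/0): {"oiw":[{"b":9,"bp":68,"mx":51,"pe":1}],"quo":{"phy":[91,49,22],"rbz":{"dt":42,"h":41,"meo":53,"xcx":25,"yqr":69},"wp":18,"ybi":[58,1,10,45,75]}}
After op 12 (replace /quo/rbz/yqr 82): {"oiw":[{"b":9,"bp":68,"mx":51,"pe":1}],"quo":{"phy":[91,49,22],"rbz":{"dt":42,"h":41,"meo":53,"xcx":25,"yqr":82},"wp":18,"ybi":[58,1,10,45,75]}}
After op 13 (add /quo/tly 2): {"oiw":[{"b":9,"bp":68,"mx":51,"pe":1}],"quo":{"phy":[91,49,22],"rbz":{"dt":42,"h":41,"meo":53,"xcx":25,"yqr":82},"tly":2,"wp":18,"ybi":[58,1,10,45,75]}}
After op 14 (remove /quo/ybi/4): {"oiw":[{"b":9,"bp":68,"mx":51,"pe":1}],"quo":{"phy":[91,49,22],"rbz":{"dt":42,"h":41,"meo":53,"xcx":25,"yqr":82},"tly":2,"wp":18,"ybi":[58,1,10,45]}}
After op 15 (add /quo/ybi/2 7): {"oiw":[{"b":9,"bp":68,"mx":51,"pe":1}],"quo":{"phy":[91,49,22],"rbz":{"dt":42,"h":41,"meo":53,"xcx":25,"yqr":82},"tly":2,"wp":18,"ybi":[58,1,7,10,45]}}
After op 16 (replace /quo/rbz/h 24): {"oiw":[{"b":9,"bp":68,"mx":51,"pe":1}],"quo":{"phy":[91,49,22],"rbz":{"dt":42,"h":24,"meo":53,"xcx":25,"yqr":82},"tly":2,"wp":18,"ybi":[58,1,7,10,45]}}
After op 17 (add /quo 82): {"oiw":[{"b":9,"bp":68,"mx":51,"pe":1}],"quo":82}
After op 18 (replace /quo 91): {"oiw":[{"b":9,"bp":68,"mx":51,"pe":1}],"quo":91}
After op 19 (add /oiw/0/b 63): {"oiw":[{"b":63,"bp":68,"mx":51,"pe":1}],"quo":91}
After op 20 (add /ghk 62): {"ghk":62,"oiw":[{"b":63,"bp":68,"mx":51,"pe":1}],"quo":91}
After op 21 (replace /quo 82): {"ghk":62,"oiw":[{"b":63,"bp":68,"mx":51,"pe":1}],"quo":82}
After op 22 (add /oiw 6): {"ghk":62,"oiw":6,"quo":82}
After op 23 (replace /oiw 49): {"ghk":62,"oiw":49,"quo":82}
Size at the root: 3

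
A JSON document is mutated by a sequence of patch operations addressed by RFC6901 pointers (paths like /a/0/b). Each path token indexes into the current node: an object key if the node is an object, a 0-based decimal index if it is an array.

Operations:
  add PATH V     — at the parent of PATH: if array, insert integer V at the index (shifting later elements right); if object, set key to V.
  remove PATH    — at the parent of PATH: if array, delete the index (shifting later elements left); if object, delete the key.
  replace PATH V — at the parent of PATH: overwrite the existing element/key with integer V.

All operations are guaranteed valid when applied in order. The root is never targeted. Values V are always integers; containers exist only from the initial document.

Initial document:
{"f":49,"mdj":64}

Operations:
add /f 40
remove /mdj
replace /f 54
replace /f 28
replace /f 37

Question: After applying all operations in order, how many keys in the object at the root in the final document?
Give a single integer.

Answer: 1

Derivation:
After op 1 (add /f 40): {"f":40,"mdj":64}
After op 2 (remove /mdj): {"f":40}
After op 3 (replace /f 54): {"f":54}
After op 4 (replace /f 28): {"f":28}
After op 5 (replace /f 37): {"f":37}
Size at the root: 1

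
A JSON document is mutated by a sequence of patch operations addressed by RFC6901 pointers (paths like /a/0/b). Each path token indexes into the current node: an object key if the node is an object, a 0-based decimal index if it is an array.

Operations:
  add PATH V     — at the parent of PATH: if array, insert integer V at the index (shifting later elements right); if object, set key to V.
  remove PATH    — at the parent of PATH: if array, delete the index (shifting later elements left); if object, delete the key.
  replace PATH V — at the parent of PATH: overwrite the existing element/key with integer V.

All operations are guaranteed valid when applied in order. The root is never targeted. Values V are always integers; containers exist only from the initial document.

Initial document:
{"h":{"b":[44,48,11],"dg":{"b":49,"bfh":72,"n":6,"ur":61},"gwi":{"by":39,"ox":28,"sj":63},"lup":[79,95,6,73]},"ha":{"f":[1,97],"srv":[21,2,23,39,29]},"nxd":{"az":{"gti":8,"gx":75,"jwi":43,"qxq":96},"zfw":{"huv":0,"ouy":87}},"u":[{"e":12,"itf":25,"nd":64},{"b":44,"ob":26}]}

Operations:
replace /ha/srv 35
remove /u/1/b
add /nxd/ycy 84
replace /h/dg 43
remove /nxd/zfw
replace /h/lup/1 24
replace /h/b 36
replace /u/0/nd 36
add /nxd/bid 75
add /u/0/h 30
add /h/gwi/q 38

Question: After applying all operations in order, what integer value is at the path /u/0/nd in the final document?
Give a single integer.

Answer: 36

Derivation:
After op 1 (replace /ha/srv 35): {"h":{"b":[44,48,11],"dg":{"b":49,"bfh":72,"n":6,"ur":61},"gwi":{"by":39,"ox":28,"sj":63},"lup":[79,95,6,73]},"ha":{"f":[1,97],"srv":35},"nxd":{"az":{"gti":8,"gx":75,"jwi":43,"qxq":96},"zfw":{"huv":0,"ouy":87}},"u":[{"e":12,"itf":25,"nd":64},{"b":44,"ob":26}]}
After op 2 (remove /u/1/b): {"h":{"b":[44,48,11],"dg":{"b":49,"bfh":72,"n":6,"ur":61},"gwi":{"by":39,"ox":28,"sj":63},"lup":[79,95,6,73]},"ha":{"f":[1,97],"srv":35},"nxd":{"az":{"gti":8,"gx":75,"jwi":43,"qxq":96},"zfw":{"huv":0,"ouy":87}},"u":[{"e":12,"itf":25,"nd":64},{"ob":26}]}
After op 3 (add /nxd/ycy 84): {"h":{"b":[44,48,11],"dg":{"b":49,"bfh":72,"n":6,"ur":61},"gwi":{"by":39,"ox":28,"sj":63},"lup":[79,95,6,73]},"ha":{"f":[1,97],"srv":35},"nxd":{"az":{"gti":8,"gx":75,"jwi":43,"qxq":96},"ycy":84,"zfw":{"huv":0,"ouy":87}},"u":[{"e":12,"itf":25,"nd":64},{"ob":26}]}
After op 4 (replace /h/dg 43): {"h":{"b":[44,48,11],"dg":43,"gwi":{"by":39,"ox":28,"sj":63},"lup":[79,95,6,73]},"ha":{"f":[1,97],"srv":35},"nxd":{"az":{"gti":8,"gx":75,"jwi":43,"qxq":96},"ycy":84,"zfw":{"huv":0,"ouy":87}},"u":[{"e":12,"itf":25,"nd":64},{"ob":26}]}
After op 5 (remove /nxd/zfw): {"h":{"b":[44,48,11],"dg":43,"gwi":{"by":39,"ox":28,"sj":63},"lup":[79,95,6,73]},"ha":{"f":[1,97],"srv":35},"nxd":{"az":{"gti":8,"gx":75,"jwi":43,"qxq":96},"ycy":84},"u":[{"e":12,"itf":25,"nd":64},{"ob":26}]}
After op 6 (replace /h/lup/1 24): {"h":{"b":[44,48,11],"dg":43,"gwi":{"by":39,"ox":28,"sj":63},"lup":[79,24,6,73]},"ha":{"f":[1,97],"srv":35},"nxd":{"az":{"gti":8,"gx":75,"jwi":43,"qxq":96},"ycy":84},"u":[{"e":12,"itf":25,"nd":64},{"ob":26}]}
After op 7 (replace /h/b 36): {"h":{"b":36,"dg":43,"gwi":{"by":39,"ox":28,"sj":63},"lup":[79,24,6,73]},"ha":{"f":[1,97],"srv":35},"nxd":{"az":{"gti":8,"gx":75,"jwi":43,"qxq":96},"ycy":84},"u":[{"e":12,"itf":25,"nd":64},{"ob":26}]}
After op 8 (replace /u/0/nd 36): {"h":{"b":36,"dg":43,"gwi":{"by":39,"ox":28,"sj":63},"lup":[79,24,6,73]},"ha":{"f":[1,97],"srv":35},"nxd":{"az":{"gti":8,"gx":75,"jwi":43,"qxq":96},"ycy":84},"u":[{"e":12,"itf":25,"nd":36},{"ob":26}]}
After op 9 (add /nxd/bid 75): {"h":{"b":36,"dg":43,"gwi":{"by":39,"ox":28,"sj":63},"lup":[79,24,6,73]},"ha":{"f":[1,97],"srv":35},"nxd":{"az":{"gti":8,"gx":75,"jwi":43,"qxq":96},"bid":75,"ycy":84},"u":[{"e":12,"itf":25,"nd":36},{"ob":26}]}
After op 10 (add /u/0/h 30): {"h":{"b":36,"dg":43,"gwi":{"by":39,"ox":28,"sj":63},"lup":[79,24,6,73]},"ha":{"f":[1,97],"srv":35},"nxd":{"az":{"gti":8,"gx":75,"jwi":43,"qxq":96},"bid":75,"ycy":84},"u":[{"e":12,"h":30,"itf":25,"nd":36},{"ob":26}]}
After op 11 (add /h/gwi/q 38): {"h":{"b":36,"dg":43,"gwi":{"by":39,"ox":28,"q":38,"sj":63},"lup":[79,24,6,73]},"ha":{"f":[1,97],"srv":35},"nxd":{"az":{"gti":8,"gx":75,"jwi":43,"qxq":96},"bid":75,"ycy":84},"u":[{"e":12,"h":30,"itf":25,"nd":36},{"ob":26}]}
Value at /u/0/nd: 36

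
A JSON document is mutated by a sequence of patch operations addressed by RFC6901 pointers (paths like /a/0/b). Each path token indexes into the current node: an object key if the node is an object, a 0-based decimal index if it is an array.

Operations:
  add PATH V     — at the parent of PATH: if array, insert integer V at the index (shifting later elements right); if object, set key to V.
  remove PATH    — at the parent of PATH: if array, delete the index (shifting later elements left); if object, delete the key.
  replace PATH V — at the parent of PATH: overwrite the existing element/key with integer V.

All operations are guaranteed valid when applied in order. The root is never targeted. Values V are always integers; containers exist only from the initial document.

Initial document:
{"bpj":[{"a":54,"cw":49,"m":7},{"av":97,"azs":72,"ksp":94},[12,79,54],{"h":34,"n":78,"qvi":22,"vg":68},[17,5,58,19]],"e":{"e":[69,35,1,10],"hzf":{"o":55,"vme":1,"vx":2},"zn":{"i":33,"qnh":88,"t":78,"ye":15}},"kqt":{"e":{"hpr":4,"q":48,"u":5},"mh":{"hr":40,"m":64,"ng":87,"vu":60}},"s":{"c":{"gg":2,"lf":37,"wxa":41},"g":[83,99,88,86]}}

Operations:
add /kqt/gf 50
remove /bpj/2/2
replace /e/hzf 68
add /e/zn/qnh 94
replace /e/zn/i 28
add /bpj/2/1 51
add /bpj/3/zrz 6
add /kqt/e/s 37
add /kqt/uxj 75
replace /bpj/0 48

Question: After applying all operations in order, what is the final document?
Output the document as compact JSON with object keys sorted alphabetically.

After op 1 (add /kqt/gf 50): {"bpj":[{"a":54,"cw":49,"m":7},{"av":97,"azs":72,"ksp":94},[12,79,54],{"h":34,"n":78,"qvi":22,"vg":68},[17,5,58,19]],"e":{"e":[69,35,1,10],"hzf":{"o":55,"vme":1,"vx":2},"zn":{"i":33,"qnh":88,"t":78,"ye":15}},"kqt":{"e":{"hpr":4,"q":48,"u":5},"gf":50,"mh":{"hr":40,"m":64,"ng":87,"vu":60}},"s":{"c":{"gg":2,"lf":37,"wxa":41},"g":[83,99,88,86]}}
After op 2 (remove /bpj/2/2): {"bpj":[{"a":54,"cw":49,"m":7},{"av":97,"azs":72,"ksp":94},[12,79],{"h":34,"n":78,"qvi":22,"vg":68},[17,5,58,19]],"e":{"e":[69,35,1,10],"hzf":{"o":55,"vme":1,"vx":2},"zn":{"i":33,"qnh":88,"t":78,"ye":15}},"kqt":{"e":{"hpr":4,"q":48,"u":5},"gf":50,"mh":{"hr":40,"m":64,"ng":87,"vu":60}},"s":{"c":{"gg":2,"lf":37,"wxa":41},"g":[83,99,88,86]}}
After op 3 (replace /e/hzf 68): {"bpj":[{"a":54,"cw":49,"m":7},{"av":97,"azs":72,"ksp":94},[12,79],{"h":34,"n":78,"qvi":22,"vg":68},[17,5,58,19]],"e":{"e":[69,35,1,10],"hzf":68,"zn":{"i":33,"qnh":88,"t":78,"ye":15}},"kqt":{"e":{"hpr":4,"q":48,"u":5},"gf":50,"mh":{"hr":40,"m":64,"ng":87,"vu":60}},"s":{"c":{"gg":2,"lf":37,"wxa":41},"g":[83,99,88,86]}}
After op 4 (add /e/zn/qnh 94): {"bpj":[{"a":54,"cw":49,"m":7},{"av":97,"azs":72,"ksp":94},[12,79],{"h":34,"n":78,"qvi":22,"vg":68},[17,5,58,19]],"e":{"e":[69,35,1,10],"hzf":68,"zn":{"i":33,"qnh":94,"t":78,"ye":15}},"kqt":{"e":{"hpr":4,"q":48,"u":5},"gf":50,"mh":{"hr":40,"m":64,"ng":87,"vu":60}},"s":{"c":{"gg":2,"lf":37,"wxa":41},"g":[83,99,88,86]}}
After op 5 (replace /e/zn/i 28): {"bpj":[{"a":54,"cw":49,"m":7},{"av":97,"azs":72,"ksp":94},[12,79],{"h":34,"n":78,"qvi":22,"vg":68},[17,5,58,19]],"e":{"e":[69,35,1,10],"hzf":68,"zn":{"i":28,"qnh":94,"t":78,"ye":15}},"kqt":{"e":{"hpr":4,"q":48,"u":5},"gf":50,"mh":{"hr":40,"m":64,"ng":87,"vu":60}},"s":{"c":{"gg":2,"lf":37,"wxa":41},"g":[83,99,88,86]}}
After op 6 (add /bpj/2/1 51): {"bpj":[{"a":54,"cw":49,"m":7},{"av":97,"azs":72,"ksp":94},[12,51,79],{"h":34,"n":78,"qvi":22,"vg":68},[17,5,58,19]],"e":{"e":[69,35,1,10],"hzf":68,"zn":{"i":28,"qnh":94,"t":78,"ye":15}},"kqt":{"e":{"hpr":4,"q":48,"u":5},"gf":50,"mh":{"hr":40,"m":64,"ng":87,"vu":60}},"s":{"c":{"gg":2,"lf":37,"wxa":41},"g":[83,99,88,86]}}
After op 7 (add /bpj/3/zrz 6): {"bpj":[{"a":54,"cw":49,"m":7},{"av":97,"azs":72,"ksp":94},[12,51,79],{"h":34,"n":78,"qvi":22,"vg":68,"zrz":6},[17,5,58,19]],"e":{"e":[69,35,1,10],"hzf":68,"zn":{"i":28,"qnh":94,"t":78,"ye":15}},"kqt":{"e":{"hpr":4,"q":48,"u":5},"gf":50,"mh":{"hr":40,"m":64,"ng":87,"vu":60}},"s":{"c":{"gg":2,"lf":37,"wxa":41},"g":[83,99,88,86]}}
After op 8 (add /kqt/e/s 37): {"bpj":[{"a":54,"cw":49,"m":7},{"av":97,"azs":72,"ksp":94},[12,51,79],{"h":34,"n":78,"qvi":22,"vg":68,"zrz":6},[17,5,58,19]],"e":{"e":[69,35,1,10],"hzf":68,"zn":{"i":28,"qnh":94,"t":78,"ye":15}},"kqt":{"e":{"hpr":4,"q":48,"s":37,"u":5},"gf":50,"mh":{"hr":40,"m":64,"ng":87,"vu":60}},"s":{"c":{"gg":2,"lf":37,"wxa":41},"g":[83,99,88,86]}}
After op 9 (add /kqt/uxj 75): {"bpj":[{"a":54,"cw":49,"m":7},{"av":97,"azs":72,"ksp":94},[12,51,79],{"h":34,"n":78,"qvi":22,"vg":68,"zrz":6},[17,5,58,19]],"e":{"e":[69,35,1,10],"hzf":68,"zn":{"i":28,"qnh":94,"t":78,"ye":15}},"kqt":{"e":{"hpr":4,"q":48,"s":37,"u":5},"gf":50,"mh":{"hr":40,"m":64,"ng":87,"vu":60},"uxj":75},"s":{"c":{"gg":2,"lf":37,"wxa":41},"g":[83,99,88,86]}}
After op 10 (replace /bpj/0 48): {"bpj":[48,{"av":97,"azs":72,"ksp":94},[12,51,79],{"h":34,"n":78,"qvi":22,"vg":68,"zrz":6},[17,5,58,19]],"e":{"e":[69,35,1,10],"hzf":68,"zn":{"i":28,"qnh":94,"t":78,"ye":15}},"kqt":{"e":{"hpr":4,"q":48,"s":37,"u":5},"gf":50,"mh":{"hr":40,"m":64,"ng":87,"vu":60},"uxj":75},"s":{"c":{"gg":2,"lf":37,"wxa":41},"g":[83,99,88,86]}}

Answer: {"bpj":[48,{"av":97,"azs":72,"ksp":94},[12,51,79],{"h":34,"n":78,"qvi":22,"vg":68,"zrz":6},[17,5,58,19]],"e":{"e":[69,35,1,10],"hzf":68,"zn":{"i":28,"qnh":94,"t":78,"ye":15}},"kqt":{"e":{"hpr":4,"q":48,"s":37,"u":5},"gf":50,"mh":{"hr":40,"m":64,"ng":87,"vu":60},"uxj":75},"s":{"c":{"gg":2,"lf":37,"wxa":41},"g":[83,99,88,86]}}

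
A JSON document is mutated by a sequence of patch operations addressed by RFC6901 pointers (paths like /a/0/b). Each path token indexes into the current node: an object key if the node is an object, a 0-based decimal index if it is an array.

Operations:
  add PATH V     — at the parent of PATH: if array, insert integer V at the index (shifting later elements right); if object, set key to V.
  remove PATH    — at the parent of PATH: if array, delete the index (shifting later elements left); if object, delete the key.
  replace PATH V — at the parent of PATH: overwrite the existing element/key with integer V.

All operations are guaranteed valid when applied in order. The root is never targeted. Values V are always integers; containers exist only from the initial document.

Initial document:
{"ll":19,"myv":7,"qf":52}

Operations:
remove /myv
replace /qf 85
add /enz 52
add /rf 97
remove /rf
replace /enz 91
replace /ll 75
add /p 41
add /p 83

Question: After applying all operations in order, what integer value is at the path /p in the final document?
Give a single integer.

Answer: 83

Derivation:
After op 1 (remove /myv): {"ll":19,"qf":52}
After op 2 (replace /qf 85): {"ll":19,"qf":85}
After op 3 (add /enz 52): {"enz":52,"ll":19,"qf":85}
After op 4 (add /rf 97): {"enz":52,"ll":19,"qf":85,"rf":97}
After op 5 (remove /rf): {"enz":52,"ll":19,"qf":85}
After op 6 (replace /enz 91): {"enz":91,"ll":19,"qf":85}
After op 7 (replace /ll 75): {"enz":91,"ll":75,"qf":85}
After op 8 (add /p 41): {"enz":91,"ll":75,"p":41,"qf":85}
After op 9 (add /p 83): {"enz":91,"ll":75,"p":83,"qf":85}
Value at /p: 83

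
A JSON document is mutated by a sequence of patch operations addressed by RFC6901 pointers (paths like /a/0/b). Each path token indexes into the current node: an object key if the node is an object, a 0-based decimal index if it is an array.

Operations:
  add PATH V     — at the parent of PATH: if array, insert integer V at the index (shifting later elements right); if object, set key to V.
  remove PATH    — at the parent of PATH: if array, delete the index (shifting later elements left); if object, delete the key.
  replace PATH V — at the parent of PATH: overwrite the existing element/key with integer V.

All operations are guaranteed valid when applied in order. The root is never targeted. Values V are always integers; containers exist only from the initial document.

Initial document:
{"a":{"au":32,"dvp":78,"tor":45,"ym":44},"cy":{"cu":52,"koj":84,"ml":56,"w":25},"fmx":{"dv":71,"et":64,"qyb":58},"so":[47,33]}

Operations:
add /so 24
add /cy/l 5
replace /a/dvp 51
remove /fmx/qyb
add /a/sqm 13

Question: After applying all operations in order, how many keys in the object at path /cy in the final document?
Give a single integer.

Answer: 5

Derivation:
After op 1 (add /so 24): {"a":{"au":32,"dvp":78,"tor":45,"ym":44},"cy":{"cu":52,"koj":84,"ml":56,"w":25},"fmx":{"dv":71,"et":64,"qyb":58},"so":24}
After op 2 (add /cy/l 5): {"a":{"au":32,"dvp":78,"tor":45,"ym":44},"cy":{"cu":52,"koj":84,"l":5,"ml":56,"w":25},"fmx":{"dv":71,"et":64,"qyb":58},"so":24}
After op 3 (replace /a/dvp 51): {"a":{"au":32,"dvp":51,"tor":45,"ym":44},"cy":{"cu":52,"koj":84,"l":5,"ml":56,"w":25},"fmx":{"dv":71,"et":64,"qyb":58},"so":24}
After op 4 (remove /fmx/qyb): {"a":{"au":32,"dvp":51,"tor":45,"ym":44},"cy":{"cu":52,"koj":84,"l":5,"ml":56,"w":25},"fmx":{"dv":71,"et":64},"so":24}
After op 5 (add /a/sqm 13): {"a":{"au":32,"dvp":51,"sqm":13,"tor":45,"ym":44},"cy":{"cu":52,"koj":84,"l":5,"ml":56,"w":25},"fmx":{"dv":71,"et":64},"so":24}
Size at path /cy: 5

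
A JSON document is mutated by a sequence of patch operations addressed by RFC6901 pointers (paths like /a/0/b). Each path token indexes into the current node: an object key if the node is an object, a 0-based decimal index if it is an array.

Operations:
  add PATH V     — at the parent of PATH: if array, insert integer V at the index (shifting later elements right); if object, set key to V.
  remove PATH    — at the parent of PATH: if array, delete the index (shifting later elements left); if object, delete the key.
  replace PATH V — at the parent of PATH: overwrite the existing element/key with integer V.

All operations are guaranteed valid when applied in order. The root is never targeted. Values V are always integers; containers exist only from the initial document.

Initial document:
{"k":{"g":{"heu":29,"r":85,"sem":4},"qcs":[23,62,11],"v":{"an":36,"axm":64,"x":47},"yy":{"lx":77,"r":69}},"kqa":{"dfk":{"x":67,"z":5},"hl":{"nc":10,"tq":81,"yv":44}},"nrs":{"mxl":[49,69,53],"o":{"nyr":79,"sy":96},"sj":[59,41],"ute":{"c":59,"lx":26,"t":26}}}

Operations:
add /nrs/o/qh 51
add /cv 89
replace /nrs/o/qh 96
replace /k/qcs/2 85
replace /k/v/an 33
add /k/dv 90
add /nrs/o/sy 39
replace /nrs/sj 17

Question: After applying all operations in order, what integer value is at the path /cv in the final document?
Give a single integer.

Answer: 89

Derivation:
After op 1 (add /nrs/o/qh 51): {"k":{"g":{"heu":29,"r":85,"sem":4},"qcs":[23,62,11],"v":{"an":36,"axm":64,"x":47},"yy":{"lx":77,"r":69}},"kqa":{"dfk":{"x":67,"z":5},"hl":{"nc":10,"tq":81,"yv":44}},"nrs":{"mxl":[49,69,53],"o":{"nyr":79,"qh":51,"sy":96},"sj":[59,41],"ute":{"c":59,"lx":26,"t":26}}}
After op 2 (add /cv 89): {"cv":89,"k":{"g":{"heu":29,"r":85,"sem":4},"qcs":[23,62,11],"v":{"an":36,"axm":64,"x":47},"yy":{"lx":77,"r":69}},"kqa":{"dfk":{"x":67,"z":5},"hl":{"nc":10,"tq":81,"yv":44}},"nrs":{"mxl":[49,69,53],"o":{"nyr":79,"qh":51,"sy":96},"sj":[59,41],"ute":{"c":59,"lx":26,"t":26}}}
After op 3 (replace /nrs/o/qh 96): {"cv":89,"k":{"g":{"heu":29,"r":85,"sem":4},"qcs":[23,62,11],"v":{"an":36,"axm":64,"x":47},"yy":{"lx":77,"r":69}},"kqa":{"dfk":{"x":67,"z":5},"hl":{"nc":10,"tq":81,"yv":44}},"nrs":{"mxl":[49,69,53],"o":{"nyr":79,"qh":96,"sy":96},"sj":[59,41],"ute":{"c":59,"lx":26,"t":26}}}
After op 4 (replace /k/qcs/2 85): {"cv":89,"k":{"g":{"heu":29,"r":85,"sem":4},"qcs":[23,62,85],"v":{"an":36,"axm":64,"x":47},"yy":{"lx":77,"r":69}},"kqa":{"dfk":{"x":67,"z":5},"hl":{"nc":10,"tq":81,"yv":44}},"nrs":{"mxl":[49,69,53],"o":{"nyr":79,"qh":96,"sy":96},"sj":[59,41],"ute":{"c":59,"lx":26,"t":26}}}
After op 5 (replace /k/v/an 33): {"cv":89,"k":{"g":{"heu":29,"r":85,"sem":4},"qcs":[23,62,85],"v":{"an":33,"axm":64,"x":47},"yy":{"lx":77,"r":69}},"kqa":{"dfk":{"x":67,"z":5},"hl":{"nc":10,"tq":81,"yv":44}},"nrs":{"mxl":[49,69,53],"o":{"nyr":79,"qh":96,"sy":96},"sj":[59,41],"ute":{"c":59,"lx":26,"t":26}}}
After op 6 (add /k/dv 90): {"cv":89,"k":{"dv":90,"g":{"heu":29,"r":85,"sem":4},"qcs":[23,62,85],"v":{"an":33,"axm":64,"x":47},"yy":{"lx":77,"r":69}},"kqa":{"dfk":{"x":67,"z":5},"hl":{"nc":10,"tq":81,"yv":44}},"nrs":{"mxl":[49,69,53],"o":{"nyr":79,"qh":96,"sy":96},"sj":[59,41],"ute":{"c":59,"lx":26,"t":26}}}
After op 7 (add /nrs/o/sy 39): {"cv":89,"k":{"dv":90,"g":{"heu":29,"r":85,"sem":4},"qcs":[23,62,85],"v":{"an":33,"axm":64,"x":47},"yy":{"lx":77,"r":69}},"kqa":{"dfk":{"x":67,"z":5},"hl":{"nc":10,"tq":81,"yv":44}},"nrs":{"mxl":[49,69,53],"o":{"nyr":79,"qh":96,"sy":39},"sj":[59,41],"ute":{"c":59,"lx":26,"t":26}}}
After op 8 (replace /nrs/sj 17): {"cv":89,"k":{"dv":90,"g":{"heu":29,"r":85,"sem":4},"qcs":[23,62,85],"v":{"an":33,"axm":64,"x":47},"yy":{"lx":77,"r":69}},"kqa":{"dfk":{"x":67,"z":5},"hl":{"nc":10,"tq":81,"yv":44}},"nrs":{"mxl":[49,69,53],"o":{"nyr":79,"qh":96,"sy":39},"sj":17,"ute":{"c":59,"lx":26,"t":26}}}
Value at /cv: 89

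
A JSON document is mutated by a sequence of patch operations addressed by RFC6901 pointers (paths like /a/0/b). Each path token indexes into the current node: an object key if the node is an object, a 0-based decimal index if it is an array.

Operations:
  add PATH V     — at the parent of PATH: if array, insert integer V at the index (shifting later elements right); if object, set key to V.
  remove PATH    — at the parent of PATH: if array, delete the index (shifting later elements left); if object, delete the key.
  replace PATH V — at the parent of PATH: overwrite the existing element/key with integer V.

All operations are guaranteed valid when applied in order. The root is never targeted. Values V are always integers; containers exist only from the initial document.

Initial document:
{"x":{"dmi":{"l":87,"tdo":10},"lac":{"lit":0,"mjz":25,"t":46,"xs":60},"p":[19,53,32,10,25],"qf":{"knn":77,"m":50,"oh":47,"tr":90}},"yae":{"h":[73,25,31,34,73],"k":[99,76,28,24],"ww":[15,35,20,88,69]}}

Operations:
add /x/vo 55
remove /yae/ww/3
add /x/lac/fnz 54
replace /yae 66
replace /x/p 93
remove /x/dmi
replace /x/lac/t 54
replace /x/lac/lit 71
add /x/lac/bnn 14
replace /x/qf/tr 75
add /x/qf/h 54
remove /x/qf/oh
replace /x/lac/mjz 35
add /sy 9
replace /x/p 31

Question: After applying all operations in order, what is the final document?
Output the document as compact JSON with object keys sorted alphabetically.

After op 1 (add /x/vo 55): {"x":{"dmi":{"l":87,"tdo":10},"lac":{"lit":0,"mjz":25,"t":46,"xs":60},"p":[19,53,32,10,25],"qf":{"knn":77,"m":50,"oh":47,"tr":90},"vo":55},"yae":{"h":[73,25,31,34,73],"k":[99,76,28,24],"ww":[15,35,20,88,69]}}
After op 2 (remove /yae/ww/3): {"x":{"dmi":{"l":87,"tdo":10},"lac":{"lit":0,"mjz":25,"t":46,"xs":60},"p":[19,53,32,10,25],"qf":{"knn":77,"m":50,"oh":47,"tr":90},"vo":55},"yae":{"h":[73,25,31,34,73],"k":[99,76,28,24],"ww":[15,35,20,69]}}
After op 3 (add /x/lac/fnz 54): {"x":{"dmi":{"l":87,"tdo":10},"lac":{"fnz":54,"lit":0,"mjz":25,"t":46,"xs":60},"p":[19,53,32,10,25],"qf":{"knn":77,"m":50,"oh":47,"tr":90},"vo":55},"yae":{"h":[73,25,31,34,73],"k":[99,76,28,24],"ww":[15,35,20,69]}}
After op 4 (replace /yae 66): {"x":{"dmi":{"l":87,"tdo":10},"lac":{"fnz":54,"lit":0,"mjz":25,"t":46,"xs":60},"p":[19,53,32,10,25],"qf":{"knn":77,"m":50,"oh":47,"tr":90},"vo":55},"yae":66}
After op 5 (replace /x/p 93): {"x":{"dmi":{"l":87,"tdo":10},"lac":{"fnz":54,"lit":0,"mjz":25,"t":46,"xs":60},"p":93,"qf":{"knn":77,"m":50,"oh":47,"tr":90},"vo":55},"yae":66}
After op 6 (remove /x/dmi): {"x":{"lac":{"fnz":54,"lit":0,"mjz":25,"t":46,"xs":60},"p":93,"qf":{"knn":77,"m":50,"oh":47,"tr":90},"vo":55},"yae":66}
After op 7 (replace /x/lac/t 54): {"x":{"lac":{"fnz":54,"lit":0,"mjz":25,"t":54,"xs":60},"p":93,"qf":{"knn":77,"m":50,"oh":47,"tr":90},"vo":55},"yae":66}
After op 8 (replace /x/lac/lit 71): {"x":{"lac":{"fnz":54,"lit":71,"mjz":25,"t":54,"xs":60},"p":93,"qf":{"knn":77,"m":50,"oh":47,"tr":90},"vo":55},"yae":66}
After op 9 (add /x/lac/bnn 14): {"x":{"lac":{"bnn":14,"fnz":54,"lit":71,"mjz":25,"t":54,"xs":60},"p":93,"qf":{"knn":77,"m":50,"oh":47,"tr":90},"vo":55},"yae":66}
After op 10 (replace /x/qf/tr 75): {"x":{"lac":{"bnn":14,"fnz":54,"lit":71,"mjz":25,"t":54,"xs":60},"p":93,"qf":{"knn":77,"m":50,"oh":47,"tr":75},"vo":55},"yae":66}
After op 11 (add /x/qf/h 54): {"x":{"lac":{"bnn":14,"fnz":54,"lit":71,"mjz":25,"t":54,"xs":60},"p":93,"qf":{"h":54,"knn":77,"m":50,"oh":47,"tr":75},"vo":55},"yae":66}
After op 12 (remove /x/qf/oh): {"x":{"lac":{"bnn":14,"fnz":54,"lit":71,"mjz":25,"t":54,"xs":60},"p":93,"qf":{"h":54,"knn":77,"m":50,"tr":75},"vo":55},"yae":66}
After op 13 (replace /x/lac/mjz 35): {"x":{"lac":{"bnn":14,"fnz":54,"lit":71,"mjz":35,"t":54,"xs":60},"p":93,"qf":{"h":54,"knn":77,"m":50,"tr":75},"vo":55},"yae":66}
After op 14 (add /sy 9): {"sy":9,"x":{"lac":{"bnn":14,"fnz":54,"lit":71,"mjz":35,"t":54,"xs":60},"p":93,"qf":{"h":54,"knn":77,"m":50,"tr":75},"vo":55},"yae":66}
After op 15 (replace /x/p 31): {"sy":9,"x":{"lac":{"bnn":14,"fnz":54,"lit":71,"mjz":35,"t":54,"xs":60},"p":31,"qf":{"h":54,"knn":77,"m":50,"tr":75},"vo":55},"yae":66}

Answer: {"sy":9,"x":{"lac":{"bnn":14,"fnz":54,"lit":71,"mjz":35,"t":54,"xs":60},"p":31,"qf":{"h":54,"knn":77,"m":50,"tr":75},"vo":55},"yae":66}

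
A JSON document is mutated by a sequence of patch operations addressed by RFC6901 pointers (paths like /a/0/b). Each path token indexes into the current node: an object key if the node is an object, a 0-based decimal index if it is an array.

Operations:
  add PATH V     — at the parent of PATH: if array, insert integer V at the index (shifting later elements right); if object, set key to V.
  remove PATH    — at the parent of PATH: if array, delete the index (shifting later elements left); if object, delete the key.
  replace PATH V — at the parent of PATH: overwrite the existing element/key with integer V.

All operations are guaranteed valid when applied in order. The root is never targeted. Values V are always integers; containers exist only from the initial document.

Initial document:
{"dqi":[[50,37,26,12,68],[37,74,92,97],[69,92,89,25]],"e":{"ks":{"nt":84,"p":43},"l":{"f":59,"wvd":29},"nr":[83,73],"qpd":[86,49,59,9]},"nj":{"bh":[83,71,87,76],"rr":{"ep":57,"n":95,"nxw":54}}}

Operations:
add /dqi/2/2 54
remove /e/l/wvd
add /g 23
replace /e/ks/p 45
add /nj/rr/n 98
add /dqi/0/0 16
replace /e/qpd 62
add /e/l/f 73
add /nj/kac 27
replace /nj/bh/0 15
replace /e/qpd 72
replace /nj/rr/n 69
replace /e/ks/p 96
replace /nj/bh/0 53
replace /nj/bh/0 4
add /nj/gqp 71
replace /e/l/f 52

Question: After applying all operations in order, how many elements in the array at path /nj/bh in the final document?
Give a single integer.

After op 1 (add /dqi/2/2 54): {"dqi":[[50,37,26,12,68],[37,74,92,97],[69,92,54,89,25]],"e":{"ks":{"nt":84,"p":43},"l":{"f":59,"wvd":29},"nr":[83,73],"qpd":[86,49,59,9]},"nj":{"bh":[83,71,87,76],"rr":{"ep":57,"n":95,"nxw":54}}}
After op 2 (remove /e/l/wvd): {"dqi":[[50,37,26,12,68],[37,74,92,97],[69,92,54,89,25]],"e":{"ks":{"nt":84,"p":43},"l":{"f":59},"nr":[83,73],"qpd":[86,49,59,9]},"nj":{"bh":[83,71,87,76],"rr":{"ep":57,"n":95,"nxw":54}}}
After op 3 (add /g 23): {"dqi":[[50,37,26,12,68],[37,74,92,97],[69,92,54,89,25]],"e":{"ks":{"nt":84,"p":43},"l":{"f":59},"nr":[83,73],"qpd":[86,49,59,9]},"g":23,"nj":{"bh":[83,71,87,76],"rr":{"ep":57,"n":95,"nxw":54}}}
After op 4 (replace /e/ks/p 45): {"dqi":[[50,37,26,12,68],[37,74,92,97],[69,92,54,89,25]],"e":{"ks":{"nt":84,"p":45},"l":{"f":59},"nr":[83,73],"qpd":[86,49,59,9]},"g":23,"nj":{"bh":[83,71,87,76],"rr":{"ep":57,"n":95,"nxw":54}}}
After op 5 (add /nj/rr/n 98): {"dqi":[[50,37,26,12,68],[37,74,92,97],[69,92,54,89,25]],"e":{"ks":{"nt":84,"p":45},"l":{"f":59},"nr":[83,73],"qpd":[86,49,59,9]},"g":23,"nj":{"bh":[83,71,87,76],"rr":{"ep":57,"n":98,"nxw":54}}}
After op 6 (add /dqi/0/0 16): {"dqi":[[16,50,37,26,12,68],[37,74,92,97],[69,92,54,89,25]],"e":{"ks":{"nt":84,"p":45},"l":{"f":59},"nr":[83,73],"qpd":[86,49,59,9]},"g":23,"nj":{"bh":[83,71,87,76],"rr":{"ep":57,"n":98,"nxw":54}}}
After op 7 (replace /e/qpd 62): {"dqi":[[16,50,37,26,12,68],[37,74,92,97],[69,92,54,89,25]],"e":{"ks":{"nt":84,"p":45},"l":{"f":59},"nr":[83,73],"qpd":62},"g":23,"nj":{"bh":[83,71,87,76],"rr":{"ep":57,"n":98,"nxw":54}}}
After op 8 (add /e/l/f 73): {"dqi":[[16,50,37,26,12,68],[37,74,92,97],[69,92,54,89,25]],"e":{"ks":{"nt":84,"p":45},"l":{"f":73},"nr":[83,73],"qpd":62},"g":23,"nj":{"bh":[83,71,87,76],"rr":{"ep":57,"n":98,"nxw":54}}}
After op 9 (add /nj/kac 27): {"dqi":[[16,50,37,26,12,68],[37,74,92,97],[69,92,54,89,25]],"e":{"ks":{"nt":84,"p":45},"l":{"f":73},"nr":[83,73],"qpd":62},"g":23,"nj":{"bh":[83,71,87,76],"kac":27,"rr":{"ep":57,"n":98,"nxw":54}}}
After op 10 (replace /nj/bh/0 15): {"dqi":[[16,50,37,26,12,68],[37,74,92,97],[69,92,54,89,25]],"e":{"ks":{"nt":84,"p":45},"l":{"f":73},"nr":[83,73],"qpd":62},"g":23,"nj":{"bh":[15,71,87,76],"kac":27,"rr":{"ep":57,"n":98,"nxw":54}}}
After op 11 (replace /e/qpd 72): {"dqi":[[16,50,37,26,12,68],[37,74,92,97],[69,92,54,89,25]],"e":{"ks":{"nt":84,"p":45},"l":{"f":73},"nr":[83,73],"qpd":72},"g":23,"nj":{"bh":[15,71,87,76],"kac":27,"rr":{"ep":57,"n":98,"nxw":54}}}
After op 12 (replace /nj/rr/n 69): {"dqi":[[16,50,37,26,12,68],[37,74,92,97],[69,92,54,89,25]],"e":{"ks":{"nt":84,"p":45},"l":{"f":73},"nr":[83,73],"qpd":72},"g":23,"nj":{"bh":[15,71,87,76],"kac":27,"rr":{"ep":57,"n":69,"nxw":54}}}
After op 13 (replace /e/ks/p 96): {"dqi":[[16,50,37,26,12,68],[37,74,92,97],[69,92,54,89,25]],"e":{"ks":{"nt":84,"p":96},"l":{"f":73},"nr":[83,73],"qpd":72},"g":23,"nj":{"bh":[15,71,87,76],"kac":27,"rr":{"ep":57,"n":69,"nxw":54}}}
After op 14 (replace /nj/bh/0 53): {"dqi":[[16,50,37,26,12,68],[37,74,92,97],[69,92,54,89,25]],"e":{"ks":{"nt":84,"p":96},"l":{"f":73},"nr":[83,73],"qpd":72},"g":23,"nj":{"bh":[53,71,87,76],"kac":27,"rr":{"ep":57,"n":69,"nxw":54}}}
After op 15 (replace /nj/bh/0 4): {"dqi":[[16,50,37,26,12,68],[37,74,92,97],[69,92,54,89,25]],"e":{"ks":{"nt":84,"p":96},"l":{"f":73},"nr":[83,73],"qpd":72},"g":23,"nj":{"bh":[4,71,87,76],"kac":27,"rr":{"ep":57,"n":69,"nxw":54}}}
After op 16 (add /nj/gqp 71): {"dqi":[[16,50,37,26,12,68],[37,74,92,97],[69,92,54,89,25]],"e":{"ks":{"nt":84,"p":96},"l":{"f":73},"nr":[83,73],"qpd":72},"g":23,"nj":{"bh":[4,71,87,76],"gqp":71,"kac":27,"rr":{"ep":57,"n":69,"nxw":54}}}
After op 17 (replace /e/l/f 52): {"dqi":[[16,50,37,26,12,68],[37,74,92,97],[69,92,54,89,25]],"e":{"ks":{"nt":84,"p":96},"l":{"f":52},"nr":[83,73],"qpd":72},"g":23,"nj":{"bh":[4,71,87,76],"gqp":71,"kac":27,"rr":{"ep":57,"n":69,"nxw":54}}}
Size at path /nj/bh: 4

Answer: 4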